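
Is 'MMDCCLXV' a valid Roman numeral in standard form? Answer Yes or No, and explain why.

'MMDCCLXV': Check the rules: uses only the symbols I, V, X, L, C, D, M; no symbol is repeated more than three times in a row; V, L and D each appear at most once; no smaller symbol precedes a larger one (values never increase from left to right). Value: M (1000) + M (1000) + D (500) + C (100) + C (100) + L (50) + X (10) + V (5) = 2765. So it is a valid standard Roman numeral.

Yes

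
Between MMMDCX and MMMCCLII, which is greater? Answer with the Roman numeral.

MMMDCX = 3610
MMMCCLII = 3252
3610 is larger

MMMDCX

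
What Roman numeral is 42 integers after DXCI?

DXCI = 591
591 + 42 = 633

DCXXXIII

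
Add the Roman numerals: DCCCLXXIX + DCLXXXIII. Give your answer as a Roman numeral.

DCCCLXXIX = 879
DCLXXXIII = 683
879 + 683 = 1562

MDLXII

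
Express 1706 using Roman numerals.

Convert 1706 to Roman numerals:
  1706 contains 1×1000 (M)
  706 contains 1×500 (D)
  206 contains 2×100 (CC)
  6 contains 1×5 (V)
  1 contains 1×1 (I)

MDCCVI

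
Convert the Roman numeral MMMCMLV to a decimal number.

MMMCMLV: M=1000, M=1000, M=1000, CM=900, L=50, V=5
1000 + 1000 + 1000 + 900 + 50 + 5 = 3955

3955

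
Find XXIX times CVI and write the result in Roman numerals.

XXIX = 29
CVI = 106
29 × 106 = 3074

MMMLXXIV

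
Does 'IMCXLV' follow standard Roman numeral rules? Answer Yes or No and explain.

'IMCXLV': Invalid subtractive combination: IM

No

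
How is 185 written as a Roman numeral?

Convert 185 to Roman numerals:
  185 contains 1×100 (C)
  85 contains 1×50 (L)
  35 contains 3×10 (XXX)
  5 contains 1×5 (V)

CLXXXV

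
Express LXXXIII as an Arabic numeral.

LXXXIII: L=50, X=10, X=10, X=10, I=1, I=1, I=1
50 + 10 + 10 + 10 + 1 + 1 + 1 = 83

83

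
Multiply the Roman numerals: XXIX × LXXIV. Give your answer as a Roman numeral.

XXIX = 29
LXXIV = 74
29 × 74 = 2146

MMCXLVI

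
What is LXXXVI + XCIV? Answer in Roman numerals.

LXXXVI = 86
XCIV = 94
86 + 94 = 180

CLXXX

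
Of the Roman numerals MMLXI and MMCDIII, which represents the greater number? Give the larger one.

MMLXI = 2061
MMCDIII = 2403
2403 is larger

MMCDIII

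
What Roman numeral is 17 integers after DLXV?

DLXV = 565
565 + 17 = 582

DLXXXII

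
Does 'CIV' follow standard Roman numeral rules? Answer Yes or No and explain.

'CIV': Check the rules: uses only the symbols I, V, X, L, C, D, M; no symbol is repeated more than three times in a row; V, L and D each appear at most once; the only place a smaller symbol precedes a larger one is the allowed subtractive pair IV, the symbol right after such a pair (if any) is smaller than the pair's first symbol, and otherwise the values never increase from left to right. Value: C (100) + IV (4) = 104. So it is a valid standard Roman numeral.

Yes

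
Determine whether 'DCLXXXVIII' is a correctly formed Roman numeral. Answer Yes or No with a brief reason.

'DCLXXXVIII': Check the rules: uses only the symbols I, V, X, L, C, D, M; no symbol is repeated more than three times in a row; V, L and D each appear at most once; no smaller symbol precedes a larger one (values never increase from left to right). Value: D (500) + C (100) + L (50) + X (10) + X (10) + X (10) + V (5) + I (1) + I (1) + I (1) = 688. So it is a valid standard Roman numeral.

Yes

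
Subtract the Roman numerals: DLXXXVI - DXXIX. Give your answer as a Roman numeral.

DLXXXVI = 586
DXXIX = 529
586 - 529 = 57

LVII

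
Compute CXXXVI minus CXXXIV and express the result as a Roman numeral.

CXXXVI = 136
CXXXIV = 134
136 - 134 = 2

II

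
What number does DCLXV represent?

DCLXV: D=500, C=100, L=50, X=10, V=5
500 + 100 + 50 + 10 + 5 = 665

665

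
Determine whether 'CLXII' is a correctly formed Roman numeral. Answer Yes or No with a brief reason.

'CLXII': Check the rules: uses only the symbols I, V, X, L, C, D, M; no symbol is repeated more than three times in a row; V, L and D each appear at most once; no smaller symbol precedes a larger one (values never increase from left to right). Value: C (100) + L (50) + X (10) + I (1) + I (1) = 162. So it is a valid standard Roman numeral.

Yes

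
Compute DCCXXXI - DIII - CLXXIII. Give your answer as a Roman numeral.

DCCXXXI = 731, DIII = 503, CLXXIII = 173
731 - 503 = 228
228 - 173 = 55

LV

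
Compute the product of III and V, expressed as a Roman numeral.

III = 3
V = 5
3 × 5 = 15

XV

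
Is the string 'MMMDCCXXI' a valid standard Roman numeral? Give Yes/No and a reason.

'MMMDCCXXI': Check the rules: uses only the symbols I, V, X, L, C, D, M; no symbol is repeated more than three times in a row; V, L and D each appear at most once; no smaller symbol precedes a larger one (values never increase from left to right). Value: M (1000) + M (1000) + M (1000) + D (500) + C (100) + C (100) + X (10) + X (10) + I (1) = 3721. So it is a valid standard Roman numeral.

Yes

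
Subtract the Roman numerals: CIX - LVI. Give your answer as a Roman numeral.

CIX = 109
LVI = 56
109 - 56 = 53

LIII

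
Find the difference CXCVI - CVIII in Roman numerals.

CXCVI = 196
CVIII = 108
196 - 108 = 88

LXXXVIII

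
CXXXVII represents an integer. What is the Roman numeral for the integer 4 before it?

CXXXVII = 137
137 - 4 = 133

CXXXIII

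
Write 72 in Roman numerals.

Convert 72 to Roman numerals:
  72 contains 1×50 (L)
  22 contains 2×10 (XX)
  2 contains 2×1 (II)

LXXII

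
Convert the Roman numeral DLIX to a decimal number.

DLIX: D=500, L=50, IX=9
500 + 50 + 9 = 559

559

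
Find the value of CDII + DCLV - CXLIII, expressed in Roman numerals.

CDII = 402, DCLV = 655, CXLIII = 143
402 + 655 = 1057
1057 - 143 = 914

CMXIV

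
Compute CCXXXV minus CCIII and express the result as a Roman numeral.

CCXXXV = 235
CCIII = 203
235 - 203 = 32

XXXII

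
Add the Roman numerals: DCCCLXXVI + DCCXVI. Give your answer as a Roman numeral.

DCCCLXXVI = 876
DCCXVI = 716
876 + 716 = 1592

MDXCII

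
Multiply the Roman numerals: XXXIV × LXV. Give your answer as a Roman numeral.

XXXIV = 34
LXV = 65
34 × 65 = 2210

MMCCX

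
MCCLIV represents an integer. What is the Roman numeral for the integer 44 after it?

MCCLIV = 1254
1254 + 44 = 1298

MCCXCVIII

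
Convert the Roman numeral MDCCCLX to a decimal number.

MDCCCLX: M=1000, D=500, C=100, C=100, C=100, L=50, X=10
1000 + 500 + 100 + 100 + 100 + 50 + 10 = 1860

1860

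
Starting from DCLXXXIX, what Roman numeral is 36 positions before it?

DCLXXXIX = 689
689 - 36 = 653

DCLIII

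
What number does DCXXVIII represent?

DCXXVIII: D=500, C=100, X=10, X=10, V=5, I=1, I=1, I=1
500 + 100 + 10 + 10 + 5 + 1 + 1 + 1 = 628

628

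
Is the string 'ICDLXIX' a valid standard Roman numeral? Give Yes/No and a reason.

'ICDLXIX': Invalid subtractive combination: IC

No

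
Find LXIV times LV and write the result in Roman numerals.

LXIV = 64
LV = 55
64 × 55 = 3520

MMMDXX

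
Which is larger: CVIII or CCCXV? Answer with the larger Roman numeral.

CVIII = 108
CCCXV = 315
315 is larger

CCCXV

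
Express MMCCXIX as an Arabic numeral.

MMCCXIX: M=1000, M=1000, C=100, C=100, X=10, IX=9
1000 + 1000 + 100 + 100 + 10 + 9 = 2219

2219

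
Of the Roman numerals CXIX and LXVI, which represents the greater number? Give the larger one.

CXIX = 119
LXVI = 66
119 is larger

CXIX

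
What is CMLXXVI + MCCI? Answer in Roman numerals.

CMLXXVI = 976
MCCI = 1201
976 + 1201 = 2177

MMCLXXVII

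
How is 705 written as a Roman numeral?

Convert 705 to Roman numerals:
  705 contains 1×500 (D)
  205 contains 2×100 (CC)
  5 contains 1×5 (V)

DCCV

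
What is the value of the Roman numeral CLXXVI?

CLXXVI: C=100, L=50, X=10, X=10, V=5, I=1
100 + 50 + 10 + 10 + 5 + 1 = 176

176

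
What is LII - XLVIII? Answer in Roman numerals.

LII = 52
XLVIII = 48
52 - 48 = 4

IV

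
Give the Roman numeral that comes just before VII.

VII = 7; previous is 6

VI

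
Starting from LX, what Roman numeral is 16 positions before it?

LX = 60
60 - 16 = 44

XLIV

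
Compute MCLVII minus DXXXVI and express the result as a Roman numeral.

MCLVII = 1157
DXXXVI = 536
1157 - 536 = 621

DCXXI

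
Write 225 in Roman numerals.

Convert 225 to Roman numerals:
  225 contains 2×100 (CC)
  25 contains 2×10 (XX)
  5 contains 1×5 (V)

CCXXV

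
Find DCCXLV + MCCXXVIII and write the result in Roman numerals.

DCCXLV = 745
MCCXXVIII = 1228
745 + 1228 = 1973

MCMLXXIII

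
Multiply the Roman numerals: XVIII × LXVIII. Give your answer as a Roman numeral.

XVIII = 18
LXVIII = 68
18 × 68 = 1224

MCCXXIV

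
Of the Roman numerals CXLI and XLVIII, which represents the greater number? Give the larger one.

CXLI = 141
XLVIII = 48
141 is larger

CXLI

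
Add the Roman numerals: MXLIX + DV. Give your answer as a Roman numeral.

MXLIX = 1049
DV = 505
1049 + 505 = 1554

MDLIV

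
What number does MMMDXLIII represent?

MMMDXLIII: M=1000, M=1000, M=1000, D=500, XL=40, I=1, I=1, I=1
1000 + 1000 + 1000 + 500 + 40 + 1 + 1 + 1 = 3543

3543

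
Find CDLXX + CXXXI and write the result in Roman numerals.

CDLXX = 470
CXXXI = 131
470 + 131 = 601

DCI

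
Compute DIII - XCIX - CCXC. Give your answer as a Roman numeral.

DIII = 503, XCIX = 99, CCXC = 290
503 - 99 = 404
404 - 290 = 114

CXIV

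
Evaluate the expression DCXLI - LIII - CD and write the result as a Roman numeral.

DCXLI = 641, LIII = 53, CD = 400
641 - 53 = 588
588 - 400 = 188

CLXXXVIII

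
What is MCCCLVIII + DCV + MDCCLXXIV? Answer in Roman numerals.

MCCCLVIII = 1358, DCV = 605, MDCCLXXIV = 1774
1358 + 605 = 1963
1963 + 1774 = 3737

MMMDCCXXXVII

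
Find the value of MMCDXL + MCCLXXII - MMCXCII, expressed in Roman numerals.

MMCDXL = 2440, MCCLXXII = 1272, MMCXCII = 2192
2440 + 1272 = 3712
3712 - 2192 = 1520

MDXX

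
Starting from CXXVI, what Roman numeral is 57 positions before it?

CXXVI = 126
126 - 57 = 69

LXIX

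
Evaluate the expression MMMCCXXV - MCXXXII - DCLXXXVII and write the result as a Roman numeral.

MMMCCXXV = 3225, MCXXXII = 1132, DCLXXXVII = 687
3225 - 1132 = 2093
2093 - 687 = 1406

MCDVI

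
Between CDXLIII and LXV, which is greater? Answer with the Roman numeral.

CDXLIII = 443
LXV = 65
443 is larger

CDXLIII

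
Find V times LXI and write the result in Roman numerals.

V = 5
LXI = 61
5 × 61 = 305

CCCV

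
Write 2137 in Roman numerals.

Convert 2137 to Roman numerals:
  2137 contains 2×1000 (MM)
  137 contains 1×100 (C)
  37 contains 3×10 (XXX)
  7 contains 1×5 (V)
  2 contains 2×1 (II)

MMCXXXVII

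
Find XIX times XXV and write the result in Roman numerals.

XIX = 19
XXV = 25
19 × 25 = 475

CDLXXV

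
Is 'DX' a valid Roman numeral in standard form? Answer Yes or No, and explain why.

'DX': Check the rules: uses only the symbols I, V, X, L, C, D, M; no symbol is repeated more than three times in a row; V, L and D each appear at most once; no smaller symbol precedes a larger one (values never increase from left to right). Value: D (500) + X (10) = 510. So it is a valid standard Roman numeral.

Yes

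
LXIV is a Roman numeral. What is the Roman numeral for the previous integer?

LXIV = 64, so the previous integer is 64 - 1 = 63

LXIII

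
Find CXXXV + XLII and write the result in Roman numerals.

CXXXV = 135
XLII = 42
135 + 42 = 177

CLXXVII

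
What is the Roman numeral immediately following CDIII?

CDIII = 403; next is 404

CDIV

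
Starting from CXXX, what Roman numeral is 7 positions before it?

CXXX = 130
130 - 7 = 123

CXXIII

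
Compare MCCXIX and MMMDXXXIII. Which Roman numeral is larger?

MCCXIX = 1219
MMMDXXXIII = 3533
3533 is larger

MMMDXXXIII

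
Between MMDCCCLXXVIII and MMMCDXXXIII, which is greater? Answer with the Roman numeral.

MMDCCCLXXVIII = 2878
MMMCDXXXIII = 3433
3433 is larger

MMMCDXXXIII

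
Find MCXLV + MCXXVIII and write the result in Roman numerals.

MCXLV = 1145
MCXXVIII = 1128
1145 + 1128 = 2273

MMCCLXXIII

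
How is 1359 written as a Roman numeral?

Convert 1359 to Roman numerals:
  1359 contains 1×1000 (M)
  359 contains 3×100 (CCC)
  59 contains 1×50 (L)
  9 contains 1×9 (IX)

MCCCLIX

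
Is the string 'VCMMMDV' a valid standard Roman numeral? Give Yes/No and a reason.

'VCMMMDV': V should not appear more than once

No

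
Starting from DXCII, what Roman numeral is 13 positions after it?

DXCII = 592
592 + 13 = 605

DCV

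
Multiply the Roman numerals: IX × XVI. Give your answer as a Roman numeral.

IX = 9
XVI = 16
9 × 16 = 144

CXLIV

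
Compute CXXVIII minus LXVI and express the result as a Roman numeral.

CXXVIII = 128
LXVI = 66
128 - 66 = 62

LXII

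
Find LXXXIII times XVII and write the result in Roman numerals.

LXXXIII = 83
XVII = 17
83 × 17 = 1411

MCDXI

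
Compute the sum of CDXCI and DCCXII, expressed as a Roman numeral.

CDXCI = 491
DCCXII = 712
491 + 712 = 1203

MCCIII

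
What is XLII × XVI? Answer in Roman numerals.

XLII = 42
XVI = 16
42 × 16 = 672

DCLXXII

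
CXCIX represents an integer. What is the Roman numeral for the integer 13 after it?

CXCIX = 199
199 + 13 = 212

CCXII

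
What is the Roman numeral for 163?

Convert 163 to Roman numerals:
  163 contains 1×100 (C)
  63 contains 1×50 (L)
  13 contains 1×10 (X)
  3 contains 3×1 (III)

CLXIII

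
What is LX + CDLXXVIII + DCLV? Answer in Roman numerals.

LX = 60, CDLXXVIII = 478, DCLV = 655
60 + 478 = 538
538 + 655 = 1193

MCXCIII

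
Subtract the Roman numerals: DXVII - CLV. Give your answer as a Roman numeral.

DXVII = 517
CLV = 155
517 - 155 = 362

CCCLXII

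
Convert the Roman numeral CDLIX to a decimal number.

CDLIX: CD=400, L=50, IX=9
400 + 50 + 9 = 459

459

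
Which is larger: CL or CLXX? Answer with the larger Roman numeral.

CL = 150
CLXX = 170
170 is larger

CLXX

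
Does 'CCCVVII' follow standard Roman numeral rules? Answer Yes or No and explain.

'CCCVVII': V should not appear more than once

No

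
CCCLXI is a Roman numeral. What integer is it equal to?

CCCLXI: C=100, C=100, C=100, L=50, X=10, I=1
100 + 100 + 100 + 50 + 10 + 1 = 361

361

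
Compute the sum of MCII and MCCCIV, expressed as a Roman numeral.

MCII = 1102
MCCCIV = 1304
1102 + 1304 = 2406

MMCDVI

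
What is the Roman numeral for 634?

Convert 634 to Roman numerals:
  634 contains 1×500 (D)
  134 contains 1×100 (C)
  34 contains 3×10 (XXX)
  4 contains 1×4 (IV)

DCXXXIV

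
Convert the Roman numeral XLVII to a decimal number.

XLVII: XL=40, V=5, I=1, I=1
40 + 5 + 1 + 1 = 47

47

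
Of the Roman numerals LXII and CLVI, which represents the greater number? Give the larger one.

LXII = 62
CLVI = 156
156 is larger

CLVI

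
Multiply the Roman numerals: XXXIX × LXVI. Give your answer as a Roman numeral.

XXXIX = 39
LXVI = 66
39 × 66 = 2574

MMDLXXIV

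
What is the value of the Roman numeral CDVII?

CDVII: CD=400, V=5, I=1, I=1
400 + 5 + 1 + 1 = 407

407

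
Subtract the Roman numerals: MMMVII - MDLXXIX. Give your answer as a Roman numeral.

MMMVII = 3007
MDLXXIX = 1579
3007 - 1579 = 1428

MCDXXVIII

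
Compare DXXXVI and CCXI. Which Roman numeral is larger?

DXXXVI = 536
CCXI = 211
536 is larger

DXXXVI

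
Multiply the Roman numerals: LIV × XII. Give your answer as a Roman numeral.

LIV = 54
XII = 12
54 × 12 = 648

DCXLVIII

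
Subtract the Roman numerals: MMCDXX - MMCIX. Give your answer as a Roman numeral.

MMCDXX = 2420
MMCIX = 2109
2420 - 2109 = 311

CCCXI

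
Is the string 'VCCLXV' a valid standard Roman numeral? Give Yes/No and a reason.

'VCCLXV': V should not appear more than once

No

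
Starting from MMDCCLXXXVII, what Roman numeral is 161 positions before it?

MMDCCLXXXVII = 2787
2787 - 161 = 2626

MMDCXXVI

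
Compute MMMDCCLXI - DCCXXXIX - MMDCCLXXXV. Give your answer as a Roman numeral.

MMMDCCLXI = 3761, DCCXXXIX = 739, MMDCCLXXXV = 2785
3761 - 739 = 3022
3022 - 2785 = 237

CCXXXVII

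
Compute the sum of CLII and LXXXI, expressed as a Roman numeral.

CLII = 152
LXXXI = 81
152 + 81 = 233

CCXXXIII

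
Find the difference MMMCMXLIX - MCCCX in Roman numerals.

MMMCMXLIX = 3949
MCCCX = 1310
3949 - 1310 = 2639

MMDCXXXIX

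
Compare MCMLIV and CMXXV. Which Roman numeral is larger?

MCMLIV = 1954
CMXXV = 925
1954 is larger

MCMLIV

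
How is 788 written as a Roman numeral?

Convert 788 to Roman numerals:
  788 contains 1×500 (D)
  288 contains 2×100 (CC)
  88 contains 1×50 (L)
  38 contains 3×10 (XXX)
  8 contains 1×5 (V)
  3 contains 3×1 (III)

DCCLXXXVIII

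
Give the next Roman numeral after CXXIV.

CXXIV = 124; next is 125

CXXV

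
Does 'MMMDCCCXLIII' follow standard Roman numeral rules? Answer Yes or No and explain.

'MMMDCCCXLIII': Check the rules: uses only the symbols I, V, X, L, C, D, M; no symbol is repeated more than three times in a row; V, L and D each appear at most once; the only place a smaller symbol precedes a larger one is the allowed subtractive pair XL, the symbol right after such a pair (if any) is smaller than the pair's first symbol, and otherwise the values never increase from left to right. Value: M (1000) + M (1000) + M (1000) + D (500) + C (100) + C (100) + C (100) + XL (40) + I (1) + I (1) + I (1) = 3843. So it is a valid standard Roman numeral.

Yes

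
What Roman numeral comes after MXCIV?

MXCIV = 1094, so the next integer is 1094 + 1 = 1095

MXCV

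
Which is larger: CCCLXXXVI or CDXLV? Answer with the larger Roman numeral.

CCCLXXXVI = 386
CDXLV = 445
445 is larger

CDXLV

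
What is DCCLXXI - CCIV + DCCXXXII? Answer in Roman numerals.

DCCLXXI = 771, CCIV = 204, DCCXXXII = 732
771 - 204 = 567
567 + 732 = 1299

MCCXCIX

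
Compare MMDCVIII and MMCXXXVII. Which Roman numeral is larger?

MMDCVIII = 2608
MMCXXXVII = 2137
2608 is larger

MMDCVIII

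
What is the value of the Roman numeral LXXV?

LXXV: L=50, X=10, X=10, V=5
50 + 10 + 10 + 5 = 75

75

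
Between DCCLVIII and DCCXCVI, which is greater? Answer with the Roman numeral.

DCCLVIII = 758
DCCXCVI = 796
796 is larger

DCCXCVI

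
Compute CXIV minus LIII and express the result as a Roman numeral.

CXIV = 114
LIII = 53
114 - 53 = 61

LXI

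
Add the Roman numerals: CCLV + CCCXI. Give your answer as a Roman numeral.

CCLV = 255
CCCXI = 311
255 + 311 = 566

DLXVI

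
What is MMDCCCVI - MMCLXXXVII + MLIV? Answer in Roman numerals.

MMDCCCVI = 2806, MMCLXXXVII = 2187, MLIV = 1054
2806 - 2187 = 619
619 + 1054 = 1673

MDCLXXIII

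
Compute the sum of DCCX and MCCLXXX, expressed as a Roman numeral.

DCCX = 710
MCCLXXX = 1280
710 + 1280 = 1990

MCMXC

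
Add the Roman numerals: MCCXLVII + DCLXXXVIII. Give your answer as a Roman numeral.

MCCXLVII = 1247
DCLXXXVIII = 688
1247 + 688 = 1935

MCMXXXV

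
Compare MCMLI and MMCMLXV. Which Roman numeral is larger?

MCMLI = 1951
MMCMLXV = 2965
2965 is larger

MMCMLXV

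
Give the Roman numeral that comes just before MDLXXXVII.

MDLXXXVII = 1587, so the previous integer is 1587 - 1 = 1586

MDLXXXVI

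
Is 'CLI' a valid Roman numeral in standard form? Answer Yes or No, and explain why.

'CLI': Check the rules: uses only the symbols I, V, X, L, C, D, M; no symbol is repeated more than three times in a row; V, L and D each appear at most once; no smaller symbol precedes a larger one (values never increase from left to right). Value: C (100) + L (50) + I (1) = 151. So it is a valid standard Roman numeral.

Yes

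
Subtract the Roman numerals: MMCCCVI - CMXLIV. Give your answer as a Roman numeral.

MMCCCVI = 2306
CMXLIV = 944
2306 - 944 = 1362

MCCCLXII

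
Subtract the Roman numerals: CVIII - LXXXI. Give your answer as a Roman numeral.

CVIII = 108
LXXXI = 81
108 - 81 = 27

XXVII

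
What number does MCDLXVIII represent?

MCDLXVIII: M=1000, CD=400, L=50, X=10, V=5, I=1, I=1, I=1
1000 + 400 + 50 + 10 + 5 + 1 + 1 + 1 = 1468

1468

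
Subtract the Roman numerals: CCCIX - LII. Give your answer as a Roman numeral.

CCCIX = 309
LII = 52
309 - 52 = 257

CCLVII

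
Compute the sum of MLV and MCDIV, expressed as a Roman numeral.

MLV = 1055
MCDIV = 1404
1055 + 1404 = 2459

MMCDLIX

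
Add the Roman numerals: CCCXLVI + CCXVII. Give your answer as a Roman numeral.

CCCXLVI = 346
CCXVII = 217
346 + 217 = 563

DLXIII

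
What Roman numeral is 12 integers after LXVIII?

LXVIII = 68
68 + 12 = 80

LXXX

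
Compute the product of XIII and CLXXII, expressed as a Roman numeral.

XIII = 13
CLXXII = 172
13 × 172 = 2236

MMCCXXXVI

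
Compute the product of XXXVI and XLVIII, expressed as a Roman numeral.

XXXVI = 36
XLVIII = 48
36 × 48 = 1728

MDCCXXVIII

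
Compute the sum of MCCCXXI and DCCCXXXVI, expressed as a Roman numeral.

MCCCXXI = 1321
DCCCXXXVI = 836
1321 + 836 = 2157

MMCLVII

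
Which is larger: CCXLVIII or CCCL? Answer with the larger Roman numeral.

CCXLVIII = 248
CCCL = 350
350 is larger

CCCL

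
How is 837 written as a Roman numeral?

Convert 837 to Roman numerals:
  837 contains 1×500 (D)
  337 contains 3×100 (CCC)
  37 contains 3×10 (XXX)
  7 contains 1×5 (V)
  2 contains 2×1 (II)

DCCCXXXVII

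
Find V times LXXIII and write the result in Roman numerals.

V = 5
LXXIII = 73
5 × 73 = 365

CCCLXV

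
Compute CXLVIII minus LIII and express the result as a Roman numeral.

CXLVIII = 148
LIII = 53
148 - 53 = 95

XCV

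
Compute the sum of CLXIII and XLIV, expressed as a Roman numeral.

CLXIII = 163
XLIV = 44
163 + 44 = 207

CCVII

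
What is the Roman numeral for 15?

Convert 15 to Roman numerals:
  15 contains 1×10 (X)
  5 contains 1×5 (V)

XV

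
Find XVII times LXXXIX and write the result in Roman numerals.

XVII = 17
LXXXIX = 89
17 × 89 = 1513

MDXIII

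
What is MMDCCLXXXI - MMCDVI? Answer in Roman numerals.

MMDCCLXXXI = 2781
MMCDVI = 2406
2781 - 2406 = 375

CCCLXXV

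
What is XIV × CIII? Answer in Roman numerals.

XIV = 14
CIII = 103
14 × 103 = 1442

MCDXLII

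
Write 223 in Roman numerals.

Convert 223 to Roman numerals:
  223 contains 2×100 (CC)
  23 contains 2×10 (XX)
  3 contains 3×1 (III)

CCXXIII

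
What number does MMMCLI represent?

MMMCLI: M=1000, M=1000, M=1000, C=100, L=50, I=1
1000 + 1000 + 1000 + 100 + 50 + 1 = 3151

3151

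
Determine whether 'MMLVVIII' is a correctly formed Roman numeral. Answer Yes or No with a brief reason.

'MMLVVIII': V should not appear more than once

No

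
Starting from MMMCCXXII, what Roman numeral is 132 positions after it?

MMMCCXXII = 3222
3222 + 132 = 3354

MMMCCCLIV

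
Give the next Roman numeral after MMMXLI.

MMMXLI = 3041; next is 3042

MMMXLII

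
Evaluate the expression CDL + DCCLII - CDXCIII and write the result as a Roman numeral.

CDL = 450, DCCLII = 752, CDXCIII = 493
450 + 752 = 1202
1202 - 493 = 709

DCCIX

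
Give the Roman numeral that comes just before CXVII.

CXVII = 117, so the previous integer is 117 - 1 = 116

CXVI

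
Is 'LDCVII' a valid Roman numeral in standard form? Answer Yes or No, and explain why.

'LDCVII': Invalid subtractive combination: LD

No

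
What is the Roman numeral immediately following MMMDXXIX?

MMMDXXIX = 3529, so the next integer is 3529 + 1 = 3530

MMMDXXX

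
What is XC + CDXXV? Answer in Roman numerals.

XC = 90
CDXXV = 425
90 + 425 = 515

DXV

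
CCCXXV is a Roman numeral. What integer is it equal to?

CCCXXV: C=100, C=100, C=100, X=10, X=10, V=5
100 + 100 + 100 + 10 + 10 + 5 = 325

325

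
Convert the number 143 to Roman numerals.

Convert 143 to Roman numerals:
  143 contains 1×100 (C)
  43 contains 1×40 (XL)
  3 contains 3×1 (III)

CXLIII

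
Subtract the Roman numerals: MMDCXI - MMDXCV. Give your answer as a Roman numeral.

MMDCXI = 2611
MMDXCV = 2595
2611 - 2595 = 16

XVI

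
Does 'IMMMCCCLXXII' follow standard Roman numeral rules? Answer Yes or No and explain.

'IMMMCCCLXXII': Invalid subtractive combination: IM

No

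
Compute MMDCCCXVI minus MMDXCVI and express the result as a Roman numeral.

MMDCCCXVI = 2816
MMDXCVI = 2596
2816 - 2596 = 220

CCXX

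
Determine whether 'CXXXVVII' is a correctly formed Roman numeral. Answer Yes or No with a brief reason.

'CXXXVVII': V should not appear more than once

No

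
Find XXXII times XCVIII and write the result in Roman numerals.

XXXII = 32
XCVIII = 98
32 × 98 = 3136

MMMCXXXVI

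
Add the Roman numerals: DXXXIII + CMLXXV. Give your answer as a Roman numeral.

DXXXIII = 533
CMLXXV = 975
533 + 975 = 1508

MDVIII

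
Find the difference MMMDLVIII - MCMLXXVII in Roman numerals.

MMMDLVIII = 3558
MCMLXXVII = 1977
3558 - 1977 = 1581

MDLXXXI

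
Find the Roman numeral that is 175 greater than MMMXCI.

MMMXCI = 3091
3091 + 175 = 3266

MMMCCLXVI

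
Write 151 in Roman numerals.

Convert 151 to Roman numerals:
  151 contains 1×100 (C)
  51 contains 1×50 (L)
  1 contains 1×1 (I)

CLI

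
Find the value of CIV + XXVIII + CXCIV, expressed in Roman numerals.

CIV = 104, XXVIII = 28, CXCIV = 194
104 + 28 = 132
132 + 194 = 326

CCCXXVI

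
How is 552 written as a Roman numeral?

Convert 552 to Roman numerals:
  552 contains 1×500 (D)
  52 contains 1×50 (L)
  2 contains 2×1 (II)

DLII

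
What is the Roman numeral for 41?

Convert 41 to Roman numerals:
  41 contains 1×40 (XL)
  1 contains 1×1 (I)

XLI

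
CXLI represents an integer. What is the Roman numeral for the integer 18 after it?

CXLI = 141
141 + 18 = 159

CLIX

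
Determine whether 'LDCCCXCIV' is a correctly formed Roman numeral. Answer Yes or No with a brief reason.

'LDCCCXCIV': Invalid subtractive combination: LD

No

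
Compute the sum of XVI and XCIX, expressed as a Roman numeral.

XVI = 16
XCIX = 99
16 + 99 = 115

CXV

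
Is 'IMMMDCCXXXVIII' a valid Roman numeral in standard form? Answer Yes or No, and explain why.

'IMMMDCCXXXVIII': Invalid subtractive combination: IM

No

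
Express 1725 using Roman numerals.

Convert 1725 to Roman numerals:
  1725 contains 1×1000 (M)
  725 contains 1×500 (D)
  225 contains 2×100 (CC)
  25 contains 2×10 (XX)
  5 contains 1×5 (V)

MDCCXXV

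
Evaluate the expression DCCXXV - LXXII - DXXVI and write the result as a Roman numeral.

DCCXXV = 725, LXXII = 72, DXXVI = 526
725 - 72 = 653
653 - 526 = 127

CXXVII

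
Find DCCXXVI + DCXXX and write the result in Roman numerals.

DCCXXVI = 726
DCXXX = 630
726 + 630 = 1356

MCCCLVI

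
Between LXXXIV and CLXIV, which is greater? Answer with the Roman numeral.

LXXXIV = 84
CLXIV = 164
164 is larger

CLXIV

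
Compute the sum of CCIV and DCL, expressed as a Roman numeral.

CCIV = 204
DCL = 650
204 + 650 = 854

DCCCLIV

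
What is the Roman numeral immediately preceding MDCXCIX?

MDCXCIX = 1699; previous is 1698

MDCXCVIII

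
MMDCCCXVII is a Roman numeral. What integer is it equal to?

MMDCCCXVII: M=1000, M=1000, D=500, C=100, C=100, C=100, X=10, V=5, I=1, I=1
1000 + 1000 + 500 + 100 + 100 + 100 + 10 + 5 + 1 + 1 = 2817

2817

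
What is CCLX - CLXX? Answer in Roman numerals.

CCLX = 260
CLXX = 170
260 - 170 = 90

XC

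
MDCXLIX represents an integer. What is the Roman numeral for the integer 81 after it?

MDCXLIX = 1649
1649 + 81 = 1730

MDCCXXX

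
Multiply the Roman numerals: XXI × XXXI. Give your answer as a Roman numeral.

XXI = 21
XXXI = 31
21 × 31 = 651

DCLI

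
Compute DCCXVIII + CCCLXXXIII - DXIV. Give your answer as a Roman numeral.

DCCXVIII = 718, CCCLXXXIII = 383, DXIV = 514
718 + 383 = 1101
1101 - 514 = 587

DLXXXVII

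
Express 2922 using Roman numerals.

Convert 2922 to Roman numerals:
  2922 contains 2×1000 (MM)
  922 contains 1×900 (CM)
  22 contains 2×10 (XX)
  2 contains 2×1 (II)

MMCMXXII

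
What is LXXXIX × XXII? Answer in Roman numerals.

LXXXIX = 89
XXII = 22
89 × 22 = 1958

MCMLVIII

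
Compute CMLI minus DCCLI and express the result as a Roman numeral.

CMLI = 951
DCCLI = 751
951 - 751 = 200

CC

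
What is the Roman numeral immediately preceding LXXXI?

LXXXI = 81, so the previous integer is 81 - 1 = 80

LXXX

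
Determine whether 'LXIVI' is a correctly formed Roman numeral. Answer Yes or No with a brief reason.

'LXIVI': I cannot come right after the subtractive pair IV: once I is subtracted in IV, the next symbol must be smaller than I

No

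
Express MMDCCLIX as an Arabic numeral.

MMDCCLIX: M=1000, M=1000, D=500, C=100, C=100, L=50, IX=9
1000 + 1000 + 500 + 100 + 100 + 50 + 9 = 2759

2759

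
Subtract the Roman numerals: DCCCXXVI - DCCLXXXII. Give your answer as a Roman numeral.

DCCCXXVI = 826
DCCLXXXII = 782
826 - 782 = 44

XLIV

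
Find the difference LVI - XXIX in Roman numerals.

LVI = 56
XXIX = 29
56 - 29 = 27

XXVII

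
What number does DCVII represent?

DCVII: D=500, C=100, V=5, I=1, I=1
500 + 100 + 5 + 1 + 1 = 607

607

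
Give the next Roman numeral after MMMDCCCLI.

MMMDCCCLI = 3851; next is 3852

MMMDCCCLII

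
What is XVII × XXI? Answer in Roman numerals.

XVII = 17
XXI = 21
17 × 21 = 357

CCCLVII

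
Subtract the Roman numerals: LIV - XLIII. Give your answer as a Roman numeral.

LIV = 54
XLIII = 43
54 - 43 = 11

XI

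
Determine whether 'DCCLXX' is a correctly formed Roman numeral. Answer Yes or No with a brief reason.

'DCCLXX': Check the rules: uses only the symbols I, V, X, L, C, D, M; no symbol is repeated more than three times in a row; V, L and D each appear at most once; no smaller symbol precedes a larger one (values never increase from left to right). Value: D (500) + C (100) + C (100) + L (50) + X (10) + X (10) = 770. So it is a valid standard Roman numeral.

Yes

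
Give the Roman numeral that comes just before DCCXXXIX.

DCCXXXIX = 739; previous is 738

DCCXXXVIII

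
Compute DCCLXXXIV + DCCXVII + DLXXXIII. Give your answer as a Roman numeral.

DCCLXXXIV = 784, DCCXVII = 717, DLXXXIII = 583
784 + 717 = 1501
1501 + 583 = 2084

MMLXXXIV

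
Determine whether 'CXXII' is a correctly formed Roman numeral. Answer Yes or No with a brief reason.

'CXXII': Check the rules: uses only the symbols I, V, X, L, C, D, M; no symbol is repeated more than three times in a row; V, L and D each appear at most once; no smaller symbol precedes a larger one (values never increase from left to right). Value: C (100) + X (10) + X (10) + I (1) + I (1) = 122. So it is a valid standard Roman numeral.

Yes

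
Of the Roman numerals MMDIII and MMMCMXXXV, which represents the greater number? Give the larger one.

MMDIII = 2503
MMMCMXXXV = 3935
3935 is larger

MMMCMXXXV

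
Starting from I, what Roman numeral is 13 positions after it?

I = 1
1 + 13 = 14

XIV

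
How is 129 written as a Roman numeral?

Convert 129 to Roman numerals:
  129 contains 1×100 (C)
  29 contains 2×10 (XX)
  9 contains 1×9 (IX)

CXXIX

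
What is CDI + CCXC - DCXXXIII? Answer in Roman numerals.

CDI = 401, CCXC = 290, DCXXXIII = 633
401 + 290 = 691
691 - 633 = 58

LVIII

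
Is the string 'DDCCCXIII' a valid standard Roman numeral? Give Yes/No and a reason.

'DDCCCXIII': D should not appear more than once

No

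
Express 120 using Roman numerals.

Convert 120 to Roman numerals:
  120 contains 1×100 (C)
  20 contains 2×10 (XX)

CXX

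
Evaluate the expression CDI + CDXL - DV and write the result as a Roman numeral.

CDI = 401, CDXL = 440, DV = 505
401 + 440 = 841
841 - 505 = 336

CCCXXXVI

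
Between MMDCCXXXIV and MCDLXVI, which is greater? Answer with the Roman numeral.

MMDCCXXXIV = 2734
MCDLXVI = 1466
2734 is larger

MMDCCXXXIV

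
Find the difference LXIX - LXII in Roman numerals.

LXIX = 69
LXII = 62
69 - 62 = 7

VII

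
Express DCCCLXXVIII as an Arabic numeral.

DCCCLXXVIII: D=500, C=100, C=100, C=100, L=50, X=10, X=10, V=5, I=1, I=1, I=1
500 + 100 + 100 + 100 + 50 + 10 + 10 + 5 + 1 + 1 + 1 = 878

878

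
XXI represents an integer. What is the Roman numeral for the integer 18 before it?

XXI = 21
21 - 18 = 3

III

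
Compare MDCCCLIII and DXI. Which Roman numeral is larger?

MDCCCLIII = 1853
DXI = 511
1853 is larger

MDCCCLIII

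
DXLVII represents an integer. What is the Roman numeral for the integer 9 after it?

DXLVII = 547
547 + 9 = 556

DLVI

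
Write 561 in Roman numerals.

Convert 561 to Roman numerals:
  561 contains 1×500 (D)
  61 contains 1×50 (L)
  11 contains 1×10 (X)
  1 contains 1×1 (I)

DLXI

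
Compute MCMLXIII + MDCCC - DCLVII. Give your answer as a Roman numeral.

MCMLXIII = 1963, MDCCC = 1800, DCLVII = 657
1963 + 1800 = 3763
3763 - 657 = 3106

MMMCVI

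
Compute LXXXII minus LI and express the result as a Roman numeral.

LXXXII = 82
LI = 51
82 - 51 = 31

XXXI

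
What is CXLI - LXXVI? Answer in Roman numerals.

CXLI = 141
LXXVI = 76
141 - 76 = 65

LXV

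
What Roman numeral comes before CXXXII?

CXXXII = 132; previous is 131

CXXXI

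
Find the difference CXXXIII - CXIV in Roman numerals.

CXXXIII = 133
CXIV = 114
133 - 114 = 19

XIX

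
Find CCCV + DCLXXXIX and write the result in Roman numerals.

CCCV = 305
DCLXXXIX = 689
305 + 689 = 994

CMXCIV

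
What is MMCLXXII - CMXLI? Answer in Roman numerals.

MMCLXXII = 2172
CMXLI = 941
2172 - 941 = 1231

MCCXXXI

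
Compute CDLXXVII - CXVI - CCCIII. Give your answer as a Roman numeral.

CDLXXVII = 477, CXVI = 116, CCCIII = 303
477 - 116 = 361
361 - 303 = 58

LVIII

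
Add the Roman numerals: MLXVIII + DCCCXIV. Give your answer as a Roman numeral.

MLXVIII = 1068
DCCCXIV = 814
1068 + 814 = 1882

MDCCCLXXXII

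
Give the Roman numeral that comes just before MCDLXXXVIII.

MCDLXXXVIII = 1488; previous is 1487

MCDLXXXVII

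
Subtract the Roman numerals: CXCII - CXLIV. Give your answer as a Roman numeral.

CXCII = 192
CXLIV = 144
192 - 144 = 48

XLVIII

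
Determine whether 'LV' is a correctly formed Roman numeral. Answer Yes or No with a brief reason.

'LV': Check the rules: uses only the symbols I, V, X, L, C, D, M; no symbol is repeated more than three times in a row; V, L and D each appear at most once; no smaller symbol precedes a larger one (values never increase from left to right). Value: L (50) + V (5) = 55. So it is a valid standard Roman numeral.

Yes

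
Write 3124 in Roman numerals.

Convert 3124 to Roman numerals:
  3124 contains 3×1000 (MMM)
  124 contains 1×100 (C)
  24 contains 2×10 (XX)
  4 contains 1×4 (IV)

MMMCXXIV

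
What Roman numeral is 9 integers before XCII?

XCII = 92
92 - 9 = 83

LXXXIII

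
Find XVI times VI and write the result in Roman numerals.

XVI = 16
VI = 6
16 × 6 = 96

XCVI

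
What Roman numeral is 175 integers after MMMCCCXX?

MMMCCCXX = 3320
3320 + 175 = 3495

MMMCDXCV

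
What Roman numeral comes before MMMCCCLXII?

MMMCCCLXII = 3362, so the previous integer is 3362 - 1 = 3361

MMMCCCLXI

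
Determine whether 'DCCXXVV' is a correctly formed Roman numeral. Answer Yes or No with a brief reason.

'DCCXXVV': V should not appear more than once

No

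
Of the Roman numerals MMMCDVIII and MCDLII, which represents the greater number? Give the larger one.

MMMCDVIII = 3408
MCDLII = 1452
3408 is larger

MMMCDVIII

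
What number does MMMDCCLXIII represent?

MMMDCCLXIII: M=1000, M=1000, M=1000, D=500, C=100, C=100, L=50, X=10, I=1, I=1, I=1
1000 + 1000 + 1000 + 500 + 100 + 100 + 50 + 10 + 1 + 1 + 1 = 3763

3763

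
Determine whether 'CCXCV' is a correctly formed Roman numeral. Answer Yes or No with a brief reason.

'CCXCV': Check the rules: uses only the symbols I, V, X, L, C, D, M; no symbol is repeated more than three times in a row; V, L and D each appear at most once; the only place a smaller symbol precedes a larger one is the allowed subtractive pair XC, the symbol right after such a pair (if any) is smaller than the pair's first symbol, and otherwise the values never increase from left to right. Value: C (100) + C (100) + XC (90) + V (5) = 295. So it is a valid standard Roman numeral.

Yes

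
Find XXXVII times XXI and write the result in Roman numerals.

XXXVII = 37
XXI = 21
37 × 21 = 777

DCCLXXVII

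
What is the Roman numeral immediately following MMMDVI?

MMMDVI = 3506, so the next integer is 3506 + 1 = 3507

MMMDVII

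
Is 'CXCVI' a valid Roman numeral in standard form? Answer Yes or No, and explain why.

'CXCVI': Check the rules: uses only the symbols I, V, X, L, C, D, M; no symbol is repeated more than three times in a row; V, L and D each appear at most once; the only place a smaller symbol precedes a larger one is the allowed subtractive pair XC, the symbol right after such a pair (if any) is smaller than the pair's first symbol, and otherwise the values never increase from left to right. Value: C (100) + XC (90) + V (5) + I (1) = 196. So it is a valid standard Roman numeral.

Yes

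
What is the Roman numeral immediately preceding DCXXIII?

DCXXIII = 623, so the previous integer is 623 - 1 = 622

DCXXII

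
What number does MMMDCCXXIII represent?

MMMDCCXXIII: M=1000, M=1000, M=1000, D=500, C=100, C=100, X=10, X=10, I=1, I=1, I=1
1000 + 1000 + 1000 + 500 + 100 + 100 + 10 + 10 + 1 + 1 + 1 = 3723

3723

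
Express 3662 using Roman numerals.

Convert 3662 to Roman numerals:
  3662 contains 3×1000 (MMM)
  662 contains 1×500 (D)
  162 contains 1×100 (C)
  62 contains 1×50 (L)
  12 contains 1×10 (X)
  2 contains 2×1 (II)

MMMDCLXII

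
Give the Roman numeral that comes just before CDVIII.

CDVIII = 408, so the previous integer is 408 - 1 = 407

CDVII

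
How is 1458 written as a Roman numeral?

Convert 1458 to Roman numerals:
  1458 contains 1×1000 (M)
  458 contains 1×400 (CD)
  58 contains 1×50 (L)
  8 contains 1×5 (V)
  3 contains 3×1 (III)

MCDLVIII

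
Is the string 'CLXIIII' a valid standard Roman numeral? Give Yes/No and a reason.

'CLXIIII': More than 3 consecutive I's

No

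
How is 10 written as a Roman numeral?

Convert 10 to Roman numerals:
  10 contains 1×10 (X)

X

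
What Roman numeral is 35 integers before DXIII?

DXIII = 513
513 - 35 = 478

CDLXXVIII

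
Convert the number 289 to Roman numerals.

Convert 289 to Roman numerals:
  289 contains 2×100 (CC)
  89 contains 1×50 (L)
  39 contains 3×10 (XXX)
  9 contains 1×9 (IX)

CCLXXXIX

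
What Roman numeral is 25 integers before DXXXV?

DXXXV = 535
535 - 25 = 510

DX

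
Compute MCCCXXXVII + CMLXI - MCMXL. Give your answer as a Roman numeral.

MCCCXXXVII = 1337, CMLXI = 961, MCMXL = 1940
1337 + 961 = 2298
2298 - 1940 = 358

CCCLVIII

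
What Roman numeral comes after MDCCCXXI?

MDCCCXXI = 1821, so the next integer is 1821 + 1 = 1822

MDCCCXXII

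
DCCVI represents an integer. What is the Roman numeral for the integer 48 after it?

DCCVI = 706
706 + 48 = 754

DCCLIV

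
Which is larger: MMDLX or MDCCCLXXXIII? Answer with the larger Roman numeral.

MMDLX = 2560
MDCCCLXXXIII = 1883
2560 is larger

MMDLX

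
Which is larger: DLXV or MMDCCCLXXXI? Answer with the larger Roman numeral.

DLXV = 565
MMDCCCLXXXI = 2881
2881 is larger

MMDCCCLXXXI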